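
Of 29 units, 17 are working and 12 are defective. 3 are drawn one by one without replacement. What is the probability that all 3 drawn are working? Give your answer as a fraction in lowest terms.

Multiply the conditional probabilities at each draw: 17/29 · 16/28 · 15/27 = 4080/21924 = 340/1827.

340/1827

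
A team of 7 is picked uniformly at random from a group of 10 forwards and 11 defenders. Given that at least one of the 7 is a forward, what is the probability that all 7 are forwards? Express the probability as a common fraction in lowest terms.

4/3865

Work in counts. Selections with at least one forward: C(21,7) − C(11,7) = 116280 − 330 = 115950.
Of those, selections where all 7 are forwards: C(10,7) = 120.
Conditional probability = 120/115950 = 4/3865.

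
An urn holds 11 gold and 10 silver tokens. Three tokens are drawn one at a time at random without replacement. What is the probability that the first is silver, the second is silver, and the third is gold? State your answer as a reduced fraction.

Multiply the conditional probabilities at each draw: 10/21 · 9/20 · 11/19 = 990/7980 = 33/266.

33/266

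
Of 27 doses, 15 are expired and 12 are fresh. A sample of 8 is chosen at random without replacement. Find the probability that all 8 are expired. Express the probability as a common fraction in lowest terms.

There are C(27,8) = 2220075 possible selections.
Selections with all expired: C(15,8) = 6435.
Probability = 6435/2220075 = 1/345.

1/345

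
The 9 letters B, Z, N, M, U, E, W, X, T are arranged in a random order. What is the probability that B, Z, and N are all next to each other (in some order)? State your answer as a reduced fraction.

1/12

There are 9! = 362880 arrangements.
Treat the three as one block: 7! placements × 3! orders within the block = 5040·6 = 30240.
Probability = 30240/362880 = 1/12.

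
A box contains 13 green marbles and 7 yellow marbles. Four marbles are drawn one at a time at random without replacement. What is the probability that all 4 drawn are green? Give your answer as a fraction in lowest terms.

143/969

Multiply the conditional probabilities at each draw: 13/20 · 12/19 · 11/18 · 10/17 = 17160/116280 = 143/969.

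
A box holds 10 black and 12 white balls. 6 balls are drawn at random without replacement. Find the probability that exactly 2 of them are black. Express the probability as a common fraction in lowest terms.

675/2261

Total number of selections: C(22,6) = 74613.
Selections with exactly 2 black: choose 2 of the 10 black and 4 of the 12 white, C(10,2)·C(12,4) = 45·495 = 22275.
Probability = 22275/74613 = 675/2261.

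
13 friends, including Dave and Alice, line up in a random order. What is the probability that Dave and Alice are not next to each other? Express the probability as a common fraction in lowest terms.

There are 13! = 6227020800 arrangements.
Arrangements with Dave and Alice adjacent: 2·12! = 958003200.
So not adjacent: 6227020800 − 958003200 = 5269017600, probability 5269017600/6227020800 = 11/13.

11/13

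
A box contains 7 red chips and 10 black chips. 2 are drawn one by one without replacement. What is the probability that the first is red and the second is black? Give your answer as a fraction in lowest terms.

Multiply the conditional probabilities at each draw: 7/17 · 10/16 = 70/272 = 35/136.

35/136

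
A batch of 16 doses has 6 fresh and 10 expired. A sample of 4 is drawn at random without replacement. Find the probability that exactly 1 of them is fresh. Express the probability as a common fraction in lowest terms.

36/91

Total number of selections: C(16,4) = 1820.
Selections with exactly 1 fresh: choose 1 of the 6 fresh and 3 of the 10 expired, C(6,1)·C(10,3) = 6·120 = 720.
Probability = 720/1820 = 36/91.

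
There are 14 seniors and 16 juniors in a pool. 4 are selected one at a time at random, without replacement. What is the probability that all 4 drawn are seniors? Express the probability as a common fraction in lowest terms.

Multiply the conditional probabilities at each draw: 14/30 · 13/29 · 12/28 · 11/27 = 24024/657720 = 143/3915.

143/3915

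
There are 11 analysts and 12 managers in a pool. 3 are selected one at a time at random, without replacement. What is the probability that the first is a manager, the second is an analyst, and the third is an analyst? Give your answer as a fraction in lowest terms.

20/161

Multiply the conditional probabilities at each draw: 12/23 · 11/22 · 10/21 = 1320/10626 = 20/161.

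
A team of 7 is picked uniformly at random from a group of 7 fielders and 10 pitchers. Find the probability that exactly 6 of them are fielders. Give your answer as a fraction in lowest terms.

35/9724

The sample space is all 7-subsets of the 17: C(17,7) = 19448.
Selections with exactly 6 fielders: choose 6 of the 7 fielders and 1 of the 10 pitchers, C(7,6)·C(10,1) = 7·10 = 70.
Probability = 70/19448 = 35/9724.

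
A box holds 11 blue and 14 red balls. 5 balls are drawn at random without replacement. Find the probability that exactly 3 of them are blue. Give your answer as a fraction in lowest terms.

Total number of selections: C(25,5) = 53130.
Selections with exactly 3 blue: choose 3 of the 11 blue and 2 of the 14 red, C(11,3)·C(14,2) = 165·91 = 15015.
Probability = 15015/53130 = 13/46.

13/46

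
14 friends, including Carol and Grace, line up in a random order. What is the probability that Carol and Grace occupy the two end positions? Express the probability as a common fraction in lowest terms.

1/91

There are 14! = 87178291200 arrangements.
Place Carol and Grace at the ends in 2 ways, arrange the remaining 12 in 12! = 479001600 ways: 2·479001600 = 958003200.
Probability = 958003200/87178291200 = 1/91.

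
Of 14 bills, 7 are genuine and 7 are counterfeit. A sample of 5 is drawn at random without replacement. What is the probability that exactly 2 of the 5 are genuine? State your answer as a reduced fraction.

105/286

There are C(14,5) = 2002 ways to choose 5 from 14.
Selections with exactly 2 genuine: choose 2 of the 7 genuine and 3 of the 7 counterfeit, C(7,2)·C(7,3) = 21·35 = 735.
Probability = 735/2002 = 105/286.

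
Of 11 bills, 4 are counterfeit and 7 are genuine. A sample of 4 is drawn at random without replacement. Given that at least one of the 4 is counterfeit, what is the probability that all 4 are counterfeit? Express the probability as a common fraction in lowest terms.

Work in counts. Selections with at least one counterfeit: C(11,4) − C(7,4) = 330 − 35 = 295.
Of those, selections where all 4 are counterfeit: C(4,4) = 1.
Conditional probability = 1/295.

1/295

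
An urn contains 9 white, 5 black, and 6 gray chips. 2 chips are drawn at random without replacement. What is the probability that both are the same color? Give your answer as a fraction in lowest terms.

There are C(20,2) = 190 ways to draw 2 chips.
All same color: C(9,2) + C(5,2) + C(6,2) = 36 + 10 + 15 = 61.
Probability = 61/190.

61/190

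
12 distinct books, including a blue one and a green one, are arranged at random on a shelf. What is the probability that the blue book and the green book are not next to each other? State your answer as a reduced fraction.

There are 12! = 479001600 arrangements.
Arrangements with the blue book and the green book adjacent: 2·11! = 79833600.
So not adjacent: 479001600 − 79833600 = 399168000, probability 399168000/479001600 = 5/6.

5/6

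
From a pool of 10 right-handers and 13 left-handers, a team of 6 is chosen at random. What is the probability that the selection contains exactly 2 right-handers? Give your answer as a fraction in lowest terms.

The sample space is all 6-subsets of the 23: C(23,6) = 100947.
Selections with exactly 2 right-handers: choose 2 of the 10 right-handers and 4 of the 13 left-handers, C(10,2)·C(13,4) = 45·715 = 32175.
Probability = 32175/100947 = 975/3059.

975/3059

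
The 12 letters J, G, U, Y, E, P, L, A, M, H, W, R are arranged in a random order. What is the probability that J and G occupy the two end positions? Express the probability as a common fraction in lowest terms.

1/66

There are 12! = 479001600 arrangements.
Place J and G at the ends in 2 ways, arrange the remaining 10 in 10! = 3628800 ways: 2·3628800 = 7257600.
Probability = 7257600/479001600 = 1/66.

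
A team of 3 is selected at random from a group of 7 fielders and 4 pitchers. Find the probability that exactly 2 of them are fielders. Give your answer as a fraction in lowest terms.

The sample space is all 3-subsets of the 11: C(11,3) = 165.
Selections with exactly 2 fielders: choose 2 of the 7 fielders and 1 of the 4 pitchers, C(7,2)·C(4,1) = 21·4 = 84.
Probability = 84/165 = 28/55.

28/55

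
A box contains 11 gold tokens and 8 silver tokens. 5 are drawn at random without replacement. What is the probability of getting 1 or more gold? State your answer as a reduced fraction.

Total selections: C(19,5) = 11628.
The complement is all 5 are silver: C(8,5) = 56.
Probability = 1 − 56/11628 = 11572/11628 = 2893/2907.

2893/2907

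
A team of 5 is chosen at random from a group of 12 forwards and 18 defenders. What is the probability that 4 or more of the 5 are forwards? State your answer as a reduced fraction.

Total selections: C(30,5) = 142506.
Favorable selections (4 or more forwards): C(12,4)·C(18,1) + C(12,5)·C(18,0) = 8910 + 792 = 9702.
Probability = 9702/142506 = 77/1131.

77/1131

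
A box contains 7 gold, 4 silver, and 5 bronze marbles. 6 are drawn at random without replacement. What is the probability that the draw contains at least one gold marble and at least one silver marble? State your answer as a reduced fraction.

There are C(16,6) = 8008 possible draws.
By inclusion-exclusion on the complements, draws missing all gold or all silver: C(9,6) + C(12,6) − C(5,6) = 84 + 924 − 0 = 1008.
So draws with at least one of each: 8008 − 1008 = 7000, probability 7000/8008 = 125/143.

125/143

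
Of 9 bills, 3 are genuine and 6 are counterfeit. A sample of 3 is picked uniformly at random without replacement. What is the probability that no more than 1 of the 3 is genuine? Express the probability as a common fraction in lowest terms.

65/84

Total selections: C(9,3) = 84.
Favorable selections (no more than 1 genuine): C(3,0)·C(6,3) + C(3,1)·C(6,2) = 20 + 45 = 65.
Probability = 65/84.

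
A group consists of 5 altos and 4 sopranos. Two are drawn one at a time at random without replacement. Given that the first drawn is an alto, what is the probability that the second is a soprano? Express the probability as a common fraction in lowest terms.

1/2

After removing one alto, 8 remain: 4 altos and 4 sopranos.
So the probability the next is a soprano is 4/8 = 1/2.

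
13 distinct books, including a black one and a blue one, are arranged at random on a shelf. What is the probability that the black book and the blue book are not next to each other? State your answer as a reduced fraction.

There are 13! = 6227020800 arrangements.
Arrangements with the black book and the blue book adjacent: 2·12! = 958003200.
So not adjacent: 6227020800 − 958003200 = 5269017600, probability 5269017600/6227020800 = 11/13.

11/13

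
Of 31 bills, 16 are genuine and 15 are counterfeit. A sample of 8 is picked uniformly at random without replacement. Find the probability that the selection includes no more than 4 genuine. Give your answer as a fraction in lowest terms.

There are C(31,8) = 7888725 ways to choose the 8.
Favorable selections (no more than 4 genuine): C(16,0)·C(15,8) + C(16,1)·C(15,7) + C(16,2)·C(15,6) + C(16,3)·C(15,5) + C(16,4)·C(15,4) = 6435 + 102960 + 600600 + 1681680 + 2484300 = 4875975.
Probability = 4875975/7888725 = 1667/2697.

1667/2697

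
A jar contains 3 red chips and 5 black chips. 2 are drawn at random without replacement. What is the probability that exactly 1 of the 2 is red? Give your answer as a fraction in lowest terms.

15/28

There are C(8,2) = 28 ways to choose 2 from 8.
Selections with exactly 1 red: choose 1 of the 3 red and 1 of the 5 black, C(3,1)·C(5,1) = 3·5 = 15.
Probability = 15/28.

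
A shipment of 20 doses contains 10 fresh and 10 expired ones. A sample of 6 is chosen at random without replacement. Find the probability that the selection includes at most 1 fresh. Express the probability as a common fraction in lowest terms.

91/1292

Total selections: C(20,6) = 38760.
Favorable selections (at most 1 fresh): C(10,0)·C(10,6) + C(10,1)·C(10,5) = 210 + 2520 = 2730.
Probability = 2730/38760 = 91/1292.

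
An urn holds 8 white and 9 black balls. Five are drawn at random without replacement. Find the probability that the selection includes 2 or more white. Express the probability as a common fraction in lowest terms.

361/442

There are C(17,5) = 6188 ways to choose the 5.
Favorable selections (2 or more white): C(8,2)·C(9,3) + C(8,3)·C(9,2) + C(8,4)·C(9,1) + C(8,5)·C(9,0) = 2352 + 2016 + 630 + 56 = 5054.
Probability = 5054/6188 = 361/442.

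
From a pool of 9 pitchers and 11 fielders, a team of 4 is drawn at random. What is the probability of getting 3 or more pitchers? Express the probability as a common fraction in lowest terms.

There are C(20,4) = 4845 ways to choose the 4.
Favorable selections (3 or more pitchers): C(9,3)·C(11,1) + C(9,4)·C(11,0) = 924 + 126 = 1050.
Probability = 1050/4845 = 70/323.

70/323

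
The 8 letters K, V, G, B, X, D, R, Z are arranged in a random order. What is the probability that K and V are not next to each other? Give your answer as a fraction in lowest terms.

3/4

There are 8! = 40320 arrangements.
Arrangements with K and V adjacent: 2·7! = 10080.
So not adjacent: 40320 − 10080 = 30240, probability 30240/40320 = 3/4.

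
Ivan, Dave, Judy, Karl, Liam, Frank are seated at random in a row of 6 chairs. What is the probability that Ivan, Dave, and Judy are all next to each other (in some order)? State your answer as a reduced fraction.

There are 6! = 720 arrangements.
Treat the three as one block: 4! placements × 3! orders within the block = 24·6 = 144.
Probability = 144/720 = 1/5.

1/5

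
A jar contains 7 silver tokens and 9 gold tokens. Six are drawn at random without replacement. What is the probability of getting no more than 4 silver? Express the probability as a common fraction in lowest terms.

There are C(16,6) = 8008 ways to choose the 6.
Count the complement (more than 4 silver): C(7,5)·C(9,1) + C(7,6)·C(9,0) = 189 + 7 = 196.
Probability = 1 − 196/8008 = 7812/8008 = 279/286.

279/286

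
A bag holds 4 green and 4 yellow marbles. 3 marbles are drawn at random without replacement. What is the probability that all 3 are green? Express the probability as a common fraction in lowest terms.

1/14

There are C(8,3) = 56 possible selections.
Selections with all green: C(4,3) = 4.
Probability = 4/56 = 1/14.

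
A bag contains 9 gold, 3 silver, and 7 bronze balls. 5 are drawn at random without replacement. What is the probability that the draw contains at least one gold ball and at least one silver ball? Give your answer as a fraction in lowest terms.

There are C(19,5) = 11628 possible draws.
By inclusion-exclusion on the complements, draws missing all gold or all silver: C(10,5) + C(16,5) − C(7,5) = 252 + 4368 − 21 = 4599.
So draws with at least one of each: 11628 − 4599 = 7029, probability 7029/11628 = 781/1292.

781/1292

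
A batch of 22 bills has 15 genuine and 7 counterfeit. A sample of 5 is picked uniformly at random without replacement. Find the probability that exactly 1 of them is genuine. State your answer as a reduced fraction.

25/1254

There are C(22,5) = 26334 ways to choose 5 from 22.
Selections with exactly 1 genuine: choose 1 of the 15 genuine and 4 of the 7 counterfeit, C(15,1)·C(7,4) = 15·35 = 525.
Probability = 525/26334 = 25/1254.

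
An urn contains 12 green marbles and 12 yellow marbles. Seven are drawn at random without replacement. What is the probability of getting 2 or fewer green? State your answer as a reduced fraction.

Total selections: C(24,7) = 346104.
Favorable selections (2 or fewer green): C(12,0)·C(12,7) + C(12,1)·C(12,6) + C(12,2)·C(12,5) = 792 + 11088 + 52272 = 64152.
Probability = 64152/346104 = 81/437.

81/437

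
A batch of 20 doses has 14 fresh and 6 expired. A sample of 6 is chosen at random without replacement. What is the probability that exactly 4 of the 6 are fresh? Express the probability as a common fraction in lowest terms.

1001/2584

The sample space is all 6-subsets of the 20: C(20,6) = 38760.
Selections with exactly 4 fresh: choose 4 of the 14 fresh and 2 of the 6 expired, C(14,4)·C(6,2) = 1001·15 = 15015.
Probability = 15015/38760 = 1001/2584.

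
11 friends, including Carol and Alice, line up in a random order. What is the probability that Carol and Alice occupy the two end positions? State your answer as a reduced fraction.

1/55

There are 11! = 39916800 arrangements.
Place Carol and Alice at the ends in 2 ways, arrange the remaining 9 in 9! = 362880 ways: 2·362880 = 725760.
Probability = 725760/39916800 = 1/55.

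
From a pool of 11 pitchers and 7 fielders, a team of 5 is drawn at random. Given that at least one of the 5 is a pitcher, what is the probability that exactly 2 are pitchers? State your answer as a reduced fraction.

25/111

Work in counts. Selections with at least one pitcher: C(18,5) − C(7,5) = 8568 − 21 = 8547.
Of those, selections where exactly 2 are pitchers: C(11,2)·C(7,3) = 55·35 = 1925.
Conditional probability = 1925/8547 = 25/111.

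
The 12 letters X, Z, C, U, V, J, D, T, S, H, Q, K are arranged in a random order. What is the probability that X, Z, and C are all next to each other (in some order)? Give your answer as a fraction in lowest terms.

There are 12! = 479001600 arrangements.
Treat the three as one block: 10! placements × 3! orders within the block = 3628800·6 = 21772800.
Probability = 21772800/479001600 = 1/22.

1/22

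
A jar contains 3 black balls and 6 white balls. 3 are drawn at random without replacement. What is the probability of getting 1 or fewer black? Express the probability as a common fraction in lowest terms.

There are C(9,3) = 84 ways to choose the 3.
Favorable selections (1 or fewer black): C(3,0)·C(6,3) + C(3,1)·C(6,2) = 20 + 45 = 65.
Probability = 65/84.

65/84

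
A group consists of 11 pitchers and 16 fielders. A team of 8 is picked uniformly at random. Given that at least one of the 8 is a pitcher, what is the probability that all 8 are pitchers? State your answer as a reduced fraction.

1/13377

Work in counts. Selections with at least one pitcher: C(27,8) − C(16,8) = 2220075 − 12870 = 2207205.
Of those, selections where all 8 are pitchers: C(11,8) = 165.
Conditional probability = 165/2207205 = 1/13377.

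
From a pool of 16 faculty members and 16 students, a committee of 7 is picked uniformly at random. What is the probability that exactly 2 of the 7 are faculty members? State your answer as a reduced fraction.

The sample space is all 7-subsets of the 32: C(32,7) = 3365856.
Selections with exactly 2 faculty members: choose 2 of the 16 faculty members and 5 of the 16 students, C(16,2)·C(16,5) = 120·4368 = 524160.
Probability = 524160/3365856 = 140/899.

140/899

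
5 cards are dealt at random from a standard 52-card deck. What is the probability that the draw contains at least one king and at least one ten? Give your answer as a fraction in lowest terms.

6509/64974

There are C(52,5) = 2598960 possible draws.
By inclusion-exclusion on the complements, draws missing all kings or all tens: C(48,5) + C(48,5) − C(44,5) = 1712304 + 1712304 − 1086008 = 2338600.
So draws with at least one of each: 2598960 − 2338600 = 260360, probability 260360/2598960 = 6509/64974.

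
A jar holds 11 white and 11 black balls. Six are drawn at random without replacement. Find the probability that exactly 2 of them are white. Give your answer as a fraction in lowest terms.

Total number of selections: C(22,6) = 74613.
Selections with exactly 2 white: choose 2 of the 11 white and 4 of the 11 black, C(11,2)·C(11,4) = 55·330 = 18150.
Probability = 18150/74613 = 550/2261.

550/2261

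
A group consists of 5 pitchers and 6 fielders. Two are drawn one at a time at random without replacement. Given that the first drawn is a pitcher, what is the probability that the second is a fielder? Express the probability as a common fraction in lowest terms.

After removing one pitcher, 10 remain: 4 pitchers and 6 fielders.
So the probability the next is a fielder is 6/10 = 3/5.

3/5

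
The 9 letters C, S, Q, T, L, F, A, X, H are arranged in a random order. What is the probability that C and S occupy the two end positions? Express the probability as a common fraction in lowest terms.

1/36

There are 9! = 362880 arrangements.
Place C and S at the ends in 2 ways, arrange the remaining 7 in 7! = 5040 ways: 2·5040 = 10080.
Probability = 10080/362880 = 1/36.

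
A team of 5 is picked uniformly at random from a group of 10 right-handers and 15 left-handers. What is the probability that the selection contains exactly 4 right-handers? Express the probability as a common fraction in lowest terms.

15/253

There are C(25,5) = 53130 ways to choose 5 from 25.
Selections with exactly 4 right-handers: choose 4 of the 10 right-handers and 1 of the 15 left-handers, C(10,4)·C(15,1) = 210·15 = 3150.
Probability = 3150/53130 = 15/253.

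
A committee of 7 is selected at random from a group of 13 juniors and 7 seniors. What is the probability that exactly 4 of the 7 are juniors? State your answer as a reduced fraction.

There are C(20,7) = 77520 ways to choose 7 from 20.
Selections with exactly 4 juniors: choose 4 of the 13 juniors and 3 of the 7 seniors, C(13,4)·C(7,3) = 715·35 = 25025.
Probability = 25025/77520 = 5005/15504.

5005/15504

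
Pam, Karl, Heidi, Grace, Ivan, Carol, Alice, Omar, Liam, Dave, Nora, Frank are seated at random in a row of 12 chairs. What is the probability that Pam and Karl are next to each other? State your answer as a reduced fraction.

There are 12! = 479001600 arrangements.
Treat Pam and Karl as a block: 11! arrangements of the blocks × 2 orders within the block = 2·39916800 = 79833600.
Probability = 79833600/479001600 = 1/6.

1/6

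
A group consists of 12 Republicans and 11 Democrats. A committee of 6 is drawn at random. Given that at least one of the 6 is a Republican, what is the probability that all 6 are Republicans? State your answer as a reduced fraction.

Work in counts. Selections with at least one Republican: C(23,6) − C(11,6) = 100947 − 462 = 100485.
Of those, selections where all 6 are Republicans: C(12,6) = 924.
Conditional probability = 924/100485 = 4/435.

4/435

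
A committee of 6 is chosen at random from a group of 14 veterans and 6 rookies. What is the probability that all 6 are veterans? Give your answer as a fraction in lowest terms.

1001/12920

There are C(20,6) = 38760 possible selections.
Selections with all veterans: C(14,6) = 3003.
Probability = 3003/38760 = 1001/12920.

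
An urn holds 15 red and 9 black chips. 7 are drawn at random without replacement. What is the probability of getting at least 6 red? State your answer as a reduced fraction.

65/437

There are C(24,7) = 346104 ways to choose the 7.
Favorable selections (at least 6 red): C(15,6)·C(9,1) + C(15,7)·C(9,0) = 45045 + 6435 = 51480.
Probability = 51480/346104 = 65/437.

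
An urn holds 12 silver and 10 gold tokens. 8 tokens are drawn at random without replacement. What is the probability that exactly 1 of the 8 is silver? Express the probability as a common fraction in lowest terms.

16/3553

Total number of selections: C(22,8) = 319770.
Selections with exactly 1 silver: choose 1 of the 12 silver and 7 of the 10 gold, C(12,1)·C(10,7) = 12·120 = 1440.
Probability = 1440/319770 = 16/3553.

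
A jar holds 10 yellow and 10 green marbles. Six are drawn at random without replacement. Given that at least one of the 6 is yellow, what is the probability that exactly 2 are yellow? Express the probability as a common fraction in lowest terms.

63/257

Work in counts. Selections with at least one yellow: C(20,6) − C(10,6) = 38760 − 210 = 38550.
Of those, selections where exactly 2 are yellow: C(10,2)·C(10,4) = 45·210 = 9450.
Conditional probability = 9450/38550 = 63/257.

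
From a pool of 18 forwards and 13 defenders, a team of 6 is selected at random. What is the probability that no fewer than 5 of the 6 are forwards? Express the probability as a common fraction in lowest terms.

Total selections: C(31,6) = 736281.
Favorable selections (no fewer than 5 forwards): C(18,5)·C(13,1) + C(18,6)·C(13,0) = 111384 + 18564 = 129948.
Probability = 129948/736281 = 476/2697.

476/2697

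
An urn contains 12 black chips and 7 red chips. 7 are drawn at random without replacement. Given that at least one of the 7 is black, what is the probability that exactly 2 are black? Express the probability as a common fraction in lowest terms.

Work in counts. Selections with at least one black: C(19,7) − C(7,7) = 50388 − 1 = 50387.
Of those, selections where exactly 2 are black: C(12,2)·C(7,5) = 66·21 = 1386.
Conditional probability = 1386/50387.

1386/50387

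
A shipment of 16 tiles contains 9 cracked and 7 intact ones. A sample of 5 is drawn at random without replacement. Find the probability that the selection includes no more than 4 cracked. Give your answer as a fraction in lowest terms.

There are C(16,5) = 4368 ways to choose the 5.
Favorable selections (no more than 4 cracked): C(9,0)·C(7,5) + C(9,1)·C(7,4) + C(9,2)·C(7,3) + C(9,3)·C(7,2) + C(9,4)·C(7,1) = 21 + 315 + 1260 + 1764 + 882 = 4242.
Probability = 4242/4368 = 101/104.

101/104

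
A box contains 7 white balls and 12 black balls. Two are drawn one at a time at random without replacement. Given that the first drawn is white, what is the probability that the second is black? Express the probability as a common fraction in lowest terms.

After removing one white, 18 remain: 6 white and 12 black.
So the probability the next is black is 12/18 = 2/3.

2/3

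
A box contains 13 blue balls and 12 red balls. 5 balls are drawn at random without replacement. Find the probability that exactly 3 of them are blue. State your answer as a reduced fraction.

The sample space is all 5-subsets of the 25: C(25,5) = 53130.
Selections with exactly 3 blue: choose 3 of the 13 blue and 2 of the 12 red, C(13,3)·C(12,2) = 286·66 = 18876.
Probability = 18876/53130 = 286/805.

286/805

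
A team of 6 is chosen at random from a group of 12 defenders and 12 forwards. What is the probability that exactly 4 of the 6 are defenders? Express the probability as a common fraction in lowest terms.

There are C(24,6) = 134596 ways to choose 6 from 24.
Selections with exactly 4 defenders: choose 4 of the 12 defenders and 2 of the 12 forwards, C(12,4)·C(12,2) = 495·66 = 32670.
Probability = 32670/134596 = 1485/6118.

1485/6118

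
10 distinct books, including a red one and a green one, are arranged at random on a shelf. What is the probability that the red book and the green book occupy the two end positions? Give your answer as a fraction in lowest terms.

There are 10! = 3628800 arrangements.
Place the red book and the green book at the ends in 2 ways, arrange the remaining 8 in 8! = 40320 ways: 2·40320 = 80640.
Probability = 80640/3628800 = 1/45.

1/45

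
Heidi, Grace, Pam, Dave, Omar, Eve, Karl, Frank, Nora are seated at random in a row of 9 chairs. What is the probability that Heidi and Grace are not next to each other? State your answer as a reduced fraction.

There are 9! = 362880 arrangements.
Arrangements with Heidi and Grace adjacent: 2·8! = 80640.
So not adjacent: 362880 − 80640 = 282240, probability 282240/362880 = 7/9.

7/9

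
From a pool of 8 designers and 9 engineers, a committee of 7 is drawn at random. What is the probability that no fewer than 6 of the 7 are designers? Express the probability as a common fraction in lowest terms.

5/374

Total selections: C(17,7) = 19448.
Favorable selections (no fewer than 6 designers): C(8,6)·C(9,1) + C(8,7)·C(9,0) = 252 + 8 = 260.
Probability = 260/19448 = 5/374.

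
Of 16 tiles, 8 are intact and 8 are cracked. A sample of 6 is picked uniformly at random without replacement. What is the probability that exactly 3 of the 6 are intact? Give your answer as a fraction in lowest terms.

There are C(16,6) = 8008 ways to choose 6 from 16.
Selections with exactly 3 intact: choose 3 of the 8 intact and 3 of the 8 cracked, C(8,3)·C(8,3) = 56·56 = 3136.
Probability = 3136/8008 = 56/143.

56/143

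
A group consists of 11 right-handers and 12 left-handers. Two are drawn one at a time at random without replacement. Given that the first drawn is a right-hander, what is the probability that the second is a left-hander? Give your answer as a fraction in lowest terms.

6/11

After removing one right-hander, 22 remain: 10 right-handers and 12 left-handers.
So the probability the next is a left-hander is 12/22 = 6/11.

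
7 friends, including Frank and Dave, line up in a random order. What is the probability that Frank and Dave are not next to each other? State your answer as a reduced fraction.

5/7

There are 7! = 5040 arrangements.
Arrangements with Frank and Dave adjacent: 2·6! = 1440.
So not adjacent: 5040 − 1440 = 3600, probability 3600/5040 = 5/7.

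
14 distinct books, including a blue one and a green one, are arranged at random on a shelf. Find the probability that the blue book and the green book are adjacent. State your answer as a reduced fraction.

There are 14! = 87178291200 arrangements.
Treat the blue book and the green book as a block: 13! arrangements of the blocks × 2 orders within the block = 2·6227020800 = 12454041600.
Probability = 12454041600/87178291200 = 1/7.

1/7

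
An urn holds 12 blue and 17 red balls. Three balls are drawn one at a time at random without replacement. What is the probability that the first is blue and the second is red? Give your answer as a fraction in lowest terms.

Multiply the conditional probabilities at each draw: 12/29 · 17/28 = 204/812 = 51/203.

51/203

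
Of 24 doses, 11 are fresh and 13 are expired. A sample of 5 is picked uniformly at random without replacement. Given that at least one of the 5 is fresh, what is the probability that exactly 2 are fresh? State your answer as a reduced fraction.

Work in counts. Selections with at least one fresh: C(24,5) − C(13,5) = 42504 − 1287 = 41217.
Of those, selections where exactly 2 are fresh: C(11,2)·C(13,3) = 55·286 = 15730.
Conditional probability = 15730/41217 = 1430/3747.

1430/3747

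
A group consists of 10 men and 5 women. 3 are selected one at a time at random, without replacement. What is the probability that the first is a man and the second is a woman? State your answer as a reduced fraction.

Multiply the conditional probabilities at each draw: 10/15 · 5/14 = 50/210 = 5/21.

5/21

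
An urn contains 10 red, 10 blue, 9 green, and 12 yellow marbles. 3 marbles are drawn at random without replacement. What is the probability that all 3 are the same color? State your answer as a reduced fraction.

136/2665

There are C(41,3) = 10660 ways to draw 3 marbles.
All same color: C(10,3) + C(10,3) + C(9,3) + C(12,3) = 120 + 120 + 84 + 220 = 544.
Probability = 544/10660 = 136/2665.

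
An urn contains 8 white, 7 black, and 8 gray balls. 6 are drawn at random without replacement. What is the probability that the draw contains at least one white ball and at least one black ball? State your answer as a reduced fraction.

12566/14421

There are C(23,6) = 100947 possible draws.
By inclusion-exclusion on the complements, draws missing all white or all black: C(15,6) + C(16,6) − C(8,6) = 5005 + 8008 − 28 = 12985.
So draws with at least one of each: 100947 − 12985 = 87962, probability 87962/100947 = 12566/14421.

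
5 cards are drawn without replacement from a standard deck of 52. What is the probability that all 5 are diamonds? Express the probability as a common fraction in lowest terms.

33/66640

There are C(52,5) = 2598960 possible 5-card hands.
Hands that are all diamonds: C(13,5) = 1287.
Probability = 1287/2598960 = 33/66640.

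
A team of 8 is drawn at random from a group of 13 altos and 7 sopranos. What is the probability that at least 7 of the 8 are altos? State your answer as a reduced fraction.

Total selections: C(20,8) = 125970.
Favorable selections (at least 7 altos): C(13,7)·C(7,1) + C(13,8)·C(7,0) = 12012 + 1287 = 13299.
Probability = 13299/125970 = 341/3230.

341/3230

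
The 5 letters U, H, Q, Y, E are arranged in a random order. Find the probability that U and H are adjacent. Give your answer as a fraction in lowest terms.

There are 5! = 120 arrangements.
Treat U and H as a block: 4! arrangements of the blocks × 2 orders within the block = 2·24 = 48.
Probability = 48/120 = 2/5.

2/5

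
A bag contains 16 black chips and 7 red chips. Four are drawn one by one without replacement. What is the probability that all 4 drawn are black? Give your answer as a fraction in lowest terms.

Multiply the conditional probabilities at each draw: 16/23 · 15/22 · 14/21 · 13/20 = 43680/212520 = 52/253.

52/253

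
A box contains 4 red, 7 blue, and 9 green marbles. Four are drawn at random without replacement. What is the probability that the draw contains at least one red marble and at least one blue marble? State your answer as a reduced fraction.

There are C(20,4) = 4845 possible draws.
By inclusion-exclusion on the complements, draws missing all red or all blue: C(16,4) + C(13,4) − C(9,4) = 1820 + 715 − 126 = 2409.
So draws with at least one of each: 4845 − 2409 = 2436, probability 2436/4845 = 812/1615.

812/1615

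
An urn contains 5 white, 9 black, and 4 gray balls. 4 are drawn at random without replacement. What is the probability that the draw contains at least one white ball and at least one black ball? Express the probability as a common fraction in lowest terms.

There are C(18,4) = 3060 possible draws.
By inclusion-exclusion on the complements, draws missing all white or all black: C(13,4) + C(9,4) − C(4,4) = 715 + 126 − 1 = 840.
So draws with at least one of each: 3060 − 840 = 2220, probability 2220/3060 = 37/51.

37/51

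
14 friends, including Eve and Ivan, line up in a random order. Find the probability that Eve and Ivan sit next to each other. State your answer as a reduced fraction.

There are 14! = 87178291200 arrangements.
Treat Eve and Ivan as a block: 13! arrangements of the blocks × 2 orders within the block = 2·6227020800 = 12454041600.
Probability = 12454041600/87178291200 = 1/7.

1/7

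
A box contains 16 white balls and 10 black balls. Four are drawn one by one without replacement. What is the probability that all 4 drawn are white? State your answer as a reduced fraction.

14/115

Multiply the conditional probabilities at each draw: 16/26 · 15/25 · 14/24 · 13/23 = 43680/358800 = 14/115.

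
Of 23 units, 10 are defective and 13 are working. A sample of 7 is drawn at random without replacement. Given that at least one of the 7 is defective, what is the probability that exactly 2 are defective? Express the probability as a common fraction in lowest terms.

585/2459

Work in counts. Selections with at least one defective: C(23,7) − C(13,7) = 245157 − 1716 = 243441.
Of those, selections where exactly 2 are defective: C(10,2)·C(13,5) = 45·1287 = 57915.
Conditional probability = 57915/243441 = 585/2459.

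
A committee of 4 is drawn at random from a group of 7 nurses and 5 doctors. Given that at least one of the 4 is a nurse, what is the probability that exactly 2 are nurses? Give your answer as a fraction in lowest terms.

Work in counts. Selections with at least one nurse: C(12,4) − C(5,4) = 495 − 5 = 490.
Of those, selections where exactly 2 are nurses: C(7,2)·C(5,2) = 21·10 = 210.
Conditional probability = 210/490 = 3/7.

3/7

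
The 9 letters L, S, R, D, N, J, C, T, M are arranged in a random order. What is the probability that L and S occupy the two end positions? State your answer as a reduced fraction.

1/36

There are 9! = 362880 arrangements.
Place L and S at the ends in 2 ways, arrange the remaining 7 in 7! = 5040 ways: 2·5040 = 10080.
Probability = 10080/362880 = 1/36.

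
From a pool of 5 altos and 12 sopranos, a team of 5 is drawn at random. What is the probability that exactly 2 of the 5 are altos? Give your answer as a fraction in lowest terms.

The sample space is all 5-subsets of the 17: C(17,5) = 6188.
Selections with exactly 2 altos: choose 2 of the 5 altos and 3 of the 12 sopranos, C(5,2)·C(12,3) = 10·220 = 2200.
Probability = 2200/6188 = 550/1547.

550/1547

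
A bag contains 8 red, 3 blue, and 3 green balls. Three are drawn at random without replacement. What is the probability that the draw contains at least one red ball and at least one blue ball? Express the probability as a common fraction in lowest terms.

45/91

There are C(14,3) = 364 possible draws.
By inclusion-exclusion on the complements, draws missing all red or all blue: C(6,3) + C(11,3) − C(3,3) = 20 + 165 − 1 = 184.
So draws with at least one of each: 364 − 184 = 180, probability 180/364 = 45/91.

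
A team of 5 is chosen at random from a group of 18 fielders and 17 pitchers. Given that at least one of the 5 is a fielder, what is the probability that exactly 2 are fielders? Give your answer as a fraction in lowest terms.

Work in counts. Selections with at least one fielder: C(35,5) − C(17,5) = 324632 − 6188 = 318444.
Of those, selections where exactly 2 are fielders: C(18,2)·C(17,3) = 153·680 = 104040.
Conditional probability = 104040/318444 = 510/1561.

510/1561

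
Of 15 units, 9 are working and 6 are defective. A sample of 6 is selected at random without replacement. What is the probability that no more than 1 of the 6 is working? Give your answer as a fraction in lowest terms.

1/91

There are C(15,6) = 5005 ways to choose the 6.
Favorable selections (no more than 1 working): C(9,0)·C(6,6) + C(9,1)·C(6,5) = 1 + 54 = 55.
Probability = 55/5005 = 1/91.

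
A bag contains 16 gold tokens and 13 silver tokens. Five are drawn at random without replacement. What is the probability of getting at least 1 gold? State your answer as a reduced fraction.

1004/1015

There are C(29,5) = 118755 ways to choose the 5.
The complement is all 5 are silver: C(13,5) = 1287.
Probability = 1 − 1287/118755 = 117468/118755 = 1004/1015.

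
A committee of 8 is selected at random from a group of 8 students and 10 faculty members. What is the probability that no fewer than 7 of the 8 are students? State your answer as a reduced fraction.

Total selections: C(18,8) = 43758.
Favorable selections (no fewer than 7 students): C(8,7)·C(10,1) + C(8,8)·C(10,0) = 80 + 1 = 81.
Probability = 81/43758 = 9/4862.

9/4862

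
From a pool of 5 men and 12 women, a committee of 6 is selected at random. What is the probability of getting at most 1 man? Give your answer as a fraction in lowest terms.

There are C(17,6) = 12376 ways to choose the 6.
Favorable selections (at most 1 man): C(5,0)·C(12,6) + C(5,1)·C(12,5) = 924 + 3960 = 4884.
Probability = 4884/12376 = 1221/3094.

1221/3094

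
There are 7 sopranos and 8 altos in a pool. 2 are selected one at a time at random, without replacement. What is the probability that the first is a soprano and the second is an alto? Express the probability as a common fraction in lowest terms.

4/15

Multiply the conditional probabilities at each draw: 7/15 · 8/14 = 56/210 = 4/15.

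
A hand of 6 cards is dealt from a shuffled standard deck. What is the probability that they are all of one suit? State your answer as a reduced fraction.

There are C(52,6) = 20358520 possible 6-card hands.
Hands of one suit: 4 suits × C(13,6) = 4·1716 = 6864.
Probability = 6864/20358520 = 66/195755.

66/195755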